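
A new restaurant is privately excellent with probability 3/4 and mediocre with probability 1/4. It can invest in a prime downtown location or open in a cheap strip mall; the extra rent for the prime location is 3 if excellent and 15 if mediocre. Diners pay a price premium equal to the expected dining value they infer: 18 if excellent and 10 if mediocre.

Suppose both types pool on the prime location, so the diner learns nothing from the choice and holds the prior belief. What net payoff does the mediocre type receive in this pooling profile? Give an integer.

1

Pooled price premium = 3/4·18 + 1/4·10 = 16.
mediocre pays cost 15 for the prime location, so net payoff = 16 − 15 = 1.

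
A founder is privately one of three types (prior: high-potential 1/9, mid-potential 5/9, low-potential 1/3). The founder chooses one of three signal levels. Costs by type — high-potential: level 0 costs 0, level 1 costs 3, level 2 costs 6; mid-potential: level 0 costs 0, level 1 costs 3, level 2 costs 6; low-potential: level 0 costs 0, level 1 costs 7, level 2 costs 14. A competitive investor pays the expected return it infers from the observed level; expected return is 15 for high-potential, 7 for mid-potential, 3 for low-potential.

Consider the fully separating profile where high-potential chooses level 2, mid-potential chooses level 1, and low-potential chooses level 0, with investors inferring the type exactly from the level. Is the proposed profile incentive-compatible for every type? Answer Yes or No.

Separating valuations: level 2 → 15, level 1 → 7, level 0 → 3.
high-potential (assigned level 2): level 0: 3 − 0 = 3; level 1: 7 − 3 = 4; level 2: 15 − 6 = 9. high-potential stays.
mid-potential (assigned level 1): level 0: 3 − 0 = 3; level 1: 7 − 3 = 4; level 2: 15 − 6 = 9. mid-potential prefers level 2.
low-potential (assigned level 0): level 0: 3 − 0 = 3; level 1: 7 − 7 = 0; level 2: 15 − 14 = 1. low-potential stays.
At least one type deviates; the separating profile fails.

No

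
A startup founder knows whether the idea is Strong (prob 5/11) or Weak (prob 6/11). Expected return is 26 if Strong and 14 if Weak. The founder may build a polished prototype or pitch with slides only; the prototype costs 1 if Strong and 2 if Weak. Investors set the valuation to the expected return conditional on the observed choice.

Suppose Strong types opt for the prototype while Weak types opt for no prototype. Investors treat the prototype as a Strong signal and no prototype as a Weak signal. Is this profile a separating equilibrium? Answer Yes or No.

Under these beliefs, the prototype earns valuation 26 and no prototype earns valuation 14.
Strong: the prototype nets 26 − 1 = 25; no prototype nets 14. Strong prefers the prototype.
Weak: the prototype nets 26 − 2 = 24; no prototype nets 14. Weak would deviate to the prototype.
Weak has a profitable deviation, so the profile is not an equilibrium.

No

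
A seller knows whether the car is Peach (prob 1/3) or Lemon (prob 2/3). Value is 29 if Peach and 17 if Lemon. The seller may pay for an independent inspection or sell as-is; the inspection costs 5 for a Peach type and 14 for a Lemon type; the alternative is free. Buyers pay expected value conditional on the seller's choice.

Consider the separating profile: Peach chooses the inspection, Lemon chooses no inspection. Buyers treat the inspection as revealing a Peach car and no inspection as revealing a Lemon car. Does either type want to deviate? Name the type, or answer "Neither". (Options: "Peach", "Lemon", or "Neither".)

Neither

The inspection pays 29; no inspection pays 17.
Peach: assigned the inspection, nets 29 − 5 = 24; deviating to no inspection nets 17.
Lemon: assigned no inspection, nets 17; deviating to the inspection nets 29 − 14 = 15.
Both types strictly prefer their assigned action; no profitable deviation.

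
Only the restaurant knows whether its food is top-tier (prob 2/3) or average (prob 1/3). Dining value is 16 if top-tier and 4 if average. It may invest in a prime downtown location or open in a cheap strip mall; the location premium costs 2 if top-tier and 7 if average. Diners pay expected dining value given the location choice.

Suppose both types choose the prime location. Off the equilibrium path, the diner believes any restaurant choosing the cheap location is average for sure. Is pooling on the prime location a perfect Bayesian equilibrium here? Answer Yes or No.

On path, the diner holds the prior and pays 2/3·16 + 1/3·4 = 12. Off path (the cheap location), believing average, it pays 4.
top-tier: the prime location nets 12 − 2 = 10; the cheap location nets 4. top-tier stays.
average: the prime location nets 12 − 7 = 5; the cheap location nets 4. average stays.
No type deviates, so pooling is sustained.

Yes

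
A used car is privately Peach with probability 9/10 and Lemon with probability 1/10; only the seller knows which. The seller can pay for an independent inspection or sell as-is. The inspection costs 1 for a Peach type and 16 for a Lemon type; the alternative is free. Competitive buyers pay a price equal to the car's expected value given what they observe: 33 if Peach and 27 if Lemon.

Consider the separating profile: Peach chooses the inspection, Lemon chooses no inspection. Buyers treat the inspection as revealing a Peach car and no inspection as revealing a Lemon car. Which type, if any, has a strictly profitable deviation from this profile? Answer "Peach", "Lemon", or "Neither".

Neither

The inspection pays 33; no inspection pays 27.
Peach: assigned the inspection, nets 33 − 1 = 32; deviating to no inspection nets 27.
Lemon: assigned no inspection, nets 27; deviating to the inspection nets 33 − 16 = 17.
Both types strictly prefer their assigned action; no profitable deviation.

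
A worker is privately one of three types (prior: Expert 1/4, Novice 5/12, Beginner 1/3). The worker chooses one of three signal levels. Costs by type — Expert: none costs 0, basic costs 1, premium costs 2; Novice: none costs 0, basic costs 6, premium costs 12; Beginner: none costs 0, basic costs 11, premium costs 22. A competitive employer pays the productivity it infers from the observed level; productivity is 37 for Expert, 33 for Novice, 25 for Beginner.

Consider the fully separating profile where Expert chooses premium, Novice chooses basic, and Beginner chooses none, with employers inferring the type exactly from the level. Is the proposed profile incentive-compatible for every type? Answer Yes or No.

Yes

Separating wages: premium → 37, basic → 33, none → 25.
Expert (assigned premium): none: 25 − 0 = 25; basic: 33 − 1 = 32; premium: 37 − 2 = 35. Expert stays.
Novice (assigned basic): none: 25 − 0 = 25; basic: 33 − 6 = 27; premium: 37 − 12 = 25. Novice stays.
Beginner (assigned none): none: 25 − 0 = 25; basic: 33 − 11 = 22; premium: 37 − 22 = 15. Beginner stays.
Every type prefers its assigned level; separation holds.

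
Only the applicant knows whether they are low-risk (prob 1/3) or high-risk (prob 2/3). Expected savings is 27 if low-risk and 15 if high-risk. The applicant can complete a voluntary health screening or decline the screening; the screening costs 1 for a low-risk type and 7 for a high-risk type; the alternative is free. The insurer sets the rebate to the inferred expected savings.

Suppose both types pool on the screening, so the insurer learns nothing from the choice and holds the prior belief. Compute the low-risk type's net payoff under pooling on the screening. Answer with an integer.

18

Pooled rebate = 1/3·27 + 2/3·15 = 19.
low-risk pays cost 1 for the screening, so net payoff = 19 − 1 = 18.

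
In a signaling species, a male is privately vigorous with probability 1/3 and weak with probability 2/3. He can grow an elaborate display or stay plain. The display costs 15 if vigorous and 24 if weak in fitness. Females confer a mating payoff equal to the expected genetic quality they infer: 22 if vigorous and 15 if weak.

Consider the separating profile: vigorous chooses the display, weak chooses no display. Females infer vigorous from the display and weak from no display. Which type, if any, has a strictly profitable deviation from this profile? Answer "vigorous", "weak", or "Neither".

vigorous

The display pays 22; no display pays 15.
vigorous: assigned the display, nets 22 − 15 = 7; deviating to no display nets 15.
weak: assigned no display, nets 15; deviating to the display nets 22 − 24 = -2.
The vigorous type gains 8 by deviating.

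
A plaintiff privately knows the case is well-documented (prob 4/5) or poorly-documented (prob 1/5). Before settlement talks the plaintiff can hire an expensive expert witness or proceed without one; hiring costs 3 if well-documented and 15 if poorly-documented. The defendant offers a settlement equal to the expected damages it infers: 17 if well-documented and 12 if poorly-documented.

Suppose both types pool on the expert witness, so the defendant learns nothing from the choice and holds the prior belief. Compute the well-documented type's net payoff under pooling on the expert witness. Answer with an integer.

13

Pooled settlement = 4/5·17 + 1/5·12 = 16.
well-documented pays cost 3 for the expert witness, so net payoff = 16 − 3 = 13.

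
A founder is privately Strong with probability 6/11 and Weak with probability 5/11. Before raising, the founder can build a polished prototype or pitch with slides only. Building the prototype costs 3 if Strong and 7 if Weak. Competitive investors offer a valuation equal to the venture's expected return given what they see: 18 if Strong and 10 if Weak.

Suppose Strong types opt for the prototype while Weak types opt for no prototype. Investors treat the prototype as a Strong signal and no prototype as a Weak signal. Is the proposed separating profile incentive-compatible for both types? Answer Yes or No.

No

Under these beliefs, the prototype earns valuation 18 and no prototype earns valuation 10.
Strong: the prototype nets 18 − 3 = 15; no prototype nets 10. Strong prefers the prototype.
Weak: the prototype nets 18 − 7 = 11; no prototype nets 10. Weak would deviate to the prototype.
Weak has a profitable deviation, so the profile is not an equilibrium.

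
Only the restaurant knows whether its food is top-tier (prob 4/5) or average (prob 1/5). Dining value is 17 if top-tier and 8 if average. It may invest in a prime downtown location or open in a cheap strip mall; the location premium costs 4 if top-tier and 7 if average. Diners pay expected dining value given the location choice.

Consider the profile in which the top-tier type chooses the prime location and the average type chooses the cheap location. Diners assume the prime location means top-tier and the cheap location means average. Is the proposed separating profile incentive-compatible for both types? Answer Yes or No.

Under these beliefs, the prime location earns price premium 17 and the cheap location earns price premium 8.
top-tier: the prime location nets 17 − 4 = 13; the cheap location nets 8. top-tier prefers the prime location.
average: the prime location nets 17 − 7 = 10; the cheap location nets 8. average would deviate to the prime location.
average has a profitable deviation, so the profile is not an equilibrium.

No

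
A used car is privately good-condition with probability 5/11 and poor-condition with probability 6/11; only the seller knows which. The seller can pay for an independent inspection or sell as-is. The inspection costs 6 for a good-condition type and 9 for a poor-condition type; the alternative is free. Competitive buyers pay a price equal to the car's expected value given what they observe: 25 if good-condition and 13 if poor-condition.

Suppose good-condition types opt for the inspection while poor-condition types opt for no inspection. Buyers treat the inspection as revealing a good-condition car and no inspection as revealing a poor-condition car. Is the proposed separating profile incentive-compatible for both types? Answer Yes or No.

No

Under these beliefs, the inspection earns price 25 and no inspection earns price 13.
good-condition: the inspection nets 25 − 6 = 19; no inspection nets 13. good-condition prefers the inspection.
poor-condition: the inspection nets 25 − 9 = 16; no inspection nets 13. poor-condition would deviate to the inspection.
poor-condition has a profitable deviation, so the profile is not an equilibrium.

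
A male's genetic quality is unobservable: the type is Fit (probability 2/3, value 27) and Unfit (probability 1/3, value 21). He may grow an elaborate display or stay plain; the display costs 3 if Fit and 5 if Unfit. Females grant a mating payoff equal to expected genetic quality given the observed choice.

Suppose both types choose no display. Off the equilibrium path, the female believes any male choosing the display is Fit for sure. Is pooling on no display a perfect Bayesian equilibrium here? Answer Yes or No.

Yes

On path, the female holds the prior and pays 2/3·27 + 1/3·21 = 25. Off path (the display), believing Fit, it pays 27.
Fit: no display nets 25; the display nets 27 − 3 = 24. Fit stays.
Unfit: no display nets 25; the display nets 27 − 5 = 22. Unfit stays.
No type deviates, so pooling is sustained.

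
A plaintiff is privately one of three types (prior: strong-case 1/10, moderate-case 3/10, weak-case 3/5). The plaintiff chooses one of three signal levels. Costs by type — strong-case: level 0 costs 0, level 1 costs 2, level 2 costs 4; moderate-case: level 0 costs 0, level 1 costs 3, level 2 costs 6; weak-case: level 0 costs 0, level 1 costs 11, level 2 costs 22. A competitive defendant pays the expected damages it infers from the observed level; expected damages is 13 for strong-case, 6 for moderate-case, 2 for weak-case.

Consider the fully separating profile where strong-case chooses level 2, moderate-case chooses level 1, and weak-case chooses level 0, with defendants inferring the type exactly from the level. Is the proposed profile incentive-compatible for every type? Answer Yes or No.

Separating settlements: level 2 → 13, level 1 → 6, level 0 → 2.
strong-case (assigned level 2): level 0: 2 − 0 = 2; level 1: 6 − 2 = 4; level 2: 13 − 4 = 9. strong-case stays.
moderate-case (assigned level 1): level 0: 2 − 0 = 2; level 1: 6 − 3 = 3; level 2: 13 − 6 = 7. moderate-case prefers level 2.
weak-case (assigned level 0): level 0: 2 − 0 = 2; level 1: 6 − 11 = -5; level 2: 13 − 22 = -9. weak-case stays.
At least one type deviates; the separating profile fails.

No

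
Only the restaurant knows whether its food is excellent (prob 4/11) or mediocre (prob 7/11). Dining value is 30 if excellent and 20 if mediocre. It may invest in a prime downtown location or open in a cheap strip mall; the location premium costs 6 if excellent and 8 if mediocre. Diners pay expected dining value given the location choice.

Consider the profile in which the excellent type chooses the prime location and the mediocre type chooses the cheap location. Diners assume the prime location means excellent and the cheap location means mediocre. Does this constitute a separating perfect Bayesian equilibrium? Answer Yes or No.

No

Under these beliefs, the prime location earns price premium 30 and the cheap location earns price premium 20.
excellent: the prime location nets 30 − 6 = 24; the cheap location nets 20. excellent prefers the prime location.
mediocre: the prime location nets 30 − 8 = 22; the cheap location nets 20. mediocre would deviate to the prime location.
mediocre has a profitable deviation, so the profile is not an equilibrium.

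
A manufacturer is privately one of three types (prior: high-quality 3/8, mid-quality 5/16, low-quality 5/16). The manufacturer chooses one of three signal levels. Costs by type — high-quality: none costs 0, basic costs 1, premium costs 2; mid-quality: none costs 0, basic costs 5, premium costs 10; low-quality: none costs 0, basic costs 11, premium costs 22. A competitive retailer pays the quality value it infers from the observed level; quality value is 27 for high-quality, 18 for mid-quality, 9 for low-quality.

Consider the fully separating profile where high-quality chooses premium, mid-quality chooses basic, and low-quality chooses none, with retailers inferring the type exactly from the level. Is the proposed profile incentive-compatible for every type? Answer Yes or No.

No

Separating prices: premium → 27, basic → 18, none → 9.
high-quality (assigned premium): none: 9 − 0 = 9; basic: 18 − 1 = 17; premium: 27 − 2 = 25. high-quality stays.
mid-quality (assigned basic): none: 9 − 0 = 9; basic: 18 − 5 = 13; premium: 27 − 10 = 17. mid-quality prefers premium.
low-quality (assigned none): none: 9 − 0 = 9; basic: 18 − 11 = 7; premium: 27 − 22 = 5. low-quality stays.
At least one type deviates; the separating profile fails.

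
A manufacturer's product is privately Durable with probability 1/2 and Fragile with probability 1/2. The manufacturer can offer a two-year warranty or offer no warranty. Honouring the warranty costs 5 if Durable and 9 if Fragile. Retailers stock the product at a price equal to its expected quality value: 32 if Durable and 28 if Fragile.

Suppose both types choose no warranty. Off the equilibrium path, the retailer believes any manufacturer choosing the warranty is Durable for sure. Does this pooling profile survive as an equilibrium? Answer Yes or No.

On path, the retailer holds the prior and pays 1/2·32 + 1/2·28 = 30. Off path (the warranty), believing Durable, it pays 32.
Durable: no warranty nets 30; the warranty nets 32 − 5 = 27. Durable stays.
Fragile: no warranty nets 30; the warranty nets 32 − 9 = 23. Fragile stays.
No type deviates, so pooling is sustained.

Yes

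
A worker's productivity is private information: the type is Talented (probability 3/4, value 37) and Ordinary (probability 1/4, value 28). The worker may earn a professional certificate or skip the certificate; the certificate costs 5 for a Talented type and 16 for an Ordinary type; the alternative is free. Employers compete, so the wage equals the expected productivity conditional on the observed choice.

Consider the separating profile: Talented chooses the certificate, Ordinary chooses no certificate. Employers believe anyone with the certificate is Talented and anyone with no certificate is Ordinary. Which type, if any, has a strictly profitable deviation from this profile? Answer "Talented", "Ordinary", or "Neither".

The certificate pays 37; no certificate pays 28.
Talented: assigned the certificate, nets 37 − 5 = 32; deviating to no certificate nets 28.
Ordinary: assigned no certificate, nets 28; deviating to the certificate nets 37 − 16 = 21.
Both types strictly prefer their assigned action; no profitable deviation.

Neither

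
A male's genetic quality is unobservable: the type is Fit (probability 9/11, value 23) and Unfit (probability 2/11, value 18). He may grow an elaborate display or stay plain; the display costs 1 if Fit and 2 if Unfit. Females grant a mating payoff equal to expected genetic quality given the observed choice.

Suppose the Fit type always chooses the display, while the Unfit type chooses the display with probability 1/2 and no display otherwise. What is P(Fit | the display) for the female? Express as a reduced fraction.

P(the display) = (9/11)·1 + (2/11)·(1/2) = 10/11.
By Bayes' rule, P(Fit | the display) = (9/11) / (10/11) = 9/10.

9/10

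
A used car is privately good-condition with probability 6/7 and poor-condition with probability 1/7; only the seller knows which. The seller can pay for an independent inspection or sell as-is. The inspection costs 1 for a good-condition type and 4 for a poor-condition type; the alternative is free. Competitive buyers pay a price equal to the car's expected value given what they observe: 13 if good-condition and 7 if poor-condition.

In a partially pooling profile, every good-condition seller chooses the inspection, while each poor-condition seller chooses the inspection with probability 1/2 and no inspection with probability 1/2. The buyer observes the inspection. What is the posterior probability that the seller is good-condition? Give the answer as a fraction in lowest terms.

P(the inspection) = (6/7)·1 + (1/7)·(1/2) = 13/14.
By Bayes' rule, P(good-condition | the inspection) = (6/7) / (13/14) = 12/13.

12/13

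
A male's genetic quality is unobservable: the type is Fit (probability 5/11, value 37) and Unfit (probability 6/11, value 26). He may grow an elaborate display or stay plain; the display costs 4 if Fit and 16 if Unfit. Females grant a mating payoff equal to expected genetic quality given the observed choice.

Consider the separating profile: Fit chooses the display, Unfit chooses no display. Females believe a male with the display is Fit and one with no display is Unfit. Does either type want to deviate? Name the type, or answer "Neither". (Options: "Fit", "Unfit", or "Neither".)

The display pays 37; no display pays 26.
Fit: assigned the display, nets 37 − 4 = 33; deviating to no display nets 26.
Unfit: assigned no display, nets 26; deviating to the display nets 37 − 16 = 21.
Both types strictly prefer their assigned action; no profitable deviation.

Neither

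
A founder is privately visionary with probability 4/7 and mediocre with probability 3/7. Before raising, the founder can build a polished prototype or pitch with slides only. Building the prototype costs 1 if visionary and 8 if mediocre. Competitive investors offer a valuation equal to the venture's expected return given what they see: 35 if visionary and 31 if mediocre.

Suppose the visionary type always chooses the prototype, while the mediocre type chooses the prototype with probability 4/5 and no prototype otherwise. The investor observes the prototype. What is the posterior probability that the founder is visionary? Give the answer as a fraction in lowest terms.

5/8

P(the prototype) = (4/7)·1 + (3/7)·(4/5) = 32/35.
By Bayes' rule, P(visionary | the prototype) = (4/7) / (32/35) = 5/8.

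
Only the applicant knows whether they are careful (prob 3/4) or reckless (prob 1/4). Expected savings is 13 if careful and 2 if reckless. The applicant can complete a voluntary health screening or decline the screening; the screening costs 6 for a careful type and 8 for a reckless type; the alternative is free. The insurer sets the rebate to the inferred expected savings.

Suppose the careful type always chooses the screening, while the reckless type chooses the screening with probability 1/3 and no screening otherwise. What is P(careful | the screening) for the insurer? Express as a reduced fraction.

P(the screening) = (3/4)·1 + (1/4)·(1/3) = 5/6.
By Bayes' rule, P(careful | the screening) = (3/4) / (5/6) = 9/10.

9/10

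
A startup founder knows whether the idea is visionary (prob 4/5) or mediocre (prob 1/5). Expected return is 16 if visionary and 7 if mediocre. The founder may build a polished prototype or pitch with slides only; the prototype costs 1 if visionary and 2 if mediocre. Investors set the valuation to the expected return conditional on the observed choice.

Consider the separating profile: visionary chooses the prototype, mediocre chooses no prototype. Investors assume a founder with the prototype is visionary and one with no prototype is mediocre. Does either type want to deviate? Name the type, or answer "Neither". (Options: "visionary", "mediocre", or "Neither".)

mediocre

The prototype pays 16; no prototype pays 7.
visionary: assigned the prototype, nets 16 − 1 = 15; deviating to no prototype nets 7.
mediocre: assigned no prototype, nets 7; deviating to the prototype nets 16 − 2 = 14.
The mediocre type gains 7 by deviating.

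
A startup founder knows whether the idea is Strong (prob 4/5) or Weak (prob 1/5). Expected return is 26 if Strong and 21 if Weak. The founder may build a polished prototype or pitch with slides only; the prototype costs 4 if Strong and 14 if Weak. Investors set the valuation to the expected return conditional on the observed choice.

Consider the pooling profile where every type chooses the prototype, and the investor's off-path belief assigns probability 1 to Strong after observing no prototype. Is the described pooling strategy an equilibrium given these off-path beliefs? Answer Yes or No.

No

On path, the investor holds the prior and pays 4/5·26 + 1/5·21 = 25. Off path (no prototype), believing Strong, it pays 26.
Strong: the prototype nets 25 − 4 = 21; no prototype nets 26. Strong would deviate.
Weak: the prototype nets 25 − 14 = 11; no prototype nets 26. Weak would deviate.
A type deviates, so pooling fails.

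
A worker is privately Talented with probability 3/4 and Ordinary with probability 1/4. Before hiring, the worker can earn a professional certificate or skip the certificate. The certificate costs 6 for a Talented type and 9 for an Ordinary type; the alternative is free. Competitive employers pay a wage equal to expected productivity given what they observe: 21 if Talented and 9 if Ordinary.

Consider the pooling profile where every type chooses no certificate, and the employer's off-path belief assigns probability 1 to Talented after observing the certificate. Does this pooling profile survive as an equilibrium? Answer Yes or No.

On path, the employer holds the prior and pays 3/4·21 + 1/4·9 = 18. Off path (the certificate), believing Talented, it pays 21.
Talented: no certificate nets 18; the certificate nets 21 − 6 = 15. Talented stays.
Ordinary: no certificate nets 18; the certificate nets 21 − 9 = 12. Ordinary stays.
No type deviates, so pooling is sustained.

Yes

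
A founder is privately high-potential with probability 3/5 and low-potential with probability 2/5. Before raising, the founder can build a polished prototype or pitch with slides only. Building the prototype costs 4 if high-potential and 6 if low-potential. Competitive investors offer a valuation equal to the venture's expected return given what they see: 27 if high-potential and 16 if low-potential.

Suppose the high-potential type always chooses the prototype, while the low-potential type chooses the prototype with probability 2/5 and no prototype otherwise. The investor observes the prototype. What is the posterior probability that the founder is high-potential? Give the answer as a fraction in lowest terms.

15/19

P(the prototype) = (3/5)·1 + (2/5)·(2/5) = 19/25.
By Bayes' rule, P(high-potential | the prototype) = (3/5) / (19/25) = 15/19.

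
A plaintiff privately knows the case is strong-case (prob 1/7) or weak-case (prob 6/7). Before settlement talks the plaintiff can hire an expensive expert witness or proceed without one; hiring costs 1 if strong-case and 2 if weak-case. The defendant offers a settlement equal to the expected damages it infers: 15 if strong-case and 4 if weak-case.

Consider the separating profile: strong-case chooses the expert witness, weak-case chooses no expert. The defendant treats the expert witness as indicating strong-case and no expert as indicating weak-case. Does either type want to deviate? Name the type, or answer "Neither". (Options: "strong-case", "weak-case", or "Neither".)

weak-case

The expert witness pays 15; no expert pays 4.
strong-case: assigned the expert witness, nets 15 − 1 = 14; deviating to no expert nets 4.
weak-case: assigned no expert, nets 4; deviating to the expert witness nets 15 − 2 = 13.
The weak-case type gains 9 by deviating.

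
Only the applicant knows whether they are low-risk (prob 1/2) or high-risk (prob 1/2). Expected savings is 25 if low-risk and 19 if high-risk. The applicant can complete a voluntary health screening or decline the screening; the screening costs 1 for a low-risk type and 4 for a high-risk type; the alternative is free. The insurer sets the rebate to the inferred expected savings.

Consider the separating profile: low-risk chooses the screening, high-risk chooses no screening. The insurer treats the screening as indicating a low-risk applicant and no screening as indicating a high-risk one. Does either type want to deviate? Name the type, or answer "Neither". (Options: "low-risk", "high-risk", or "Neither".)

high-risk

The screening pays 25; no screening pays 19.
low-risk: assigned the screening, nets 25 − 1 = 24; deviating to no screening nets 19.
high-risk: assigned no screening, nets 19; deviating to the screening nets 25 − 4 = 21.
The high-risk type gains 2 by deviating.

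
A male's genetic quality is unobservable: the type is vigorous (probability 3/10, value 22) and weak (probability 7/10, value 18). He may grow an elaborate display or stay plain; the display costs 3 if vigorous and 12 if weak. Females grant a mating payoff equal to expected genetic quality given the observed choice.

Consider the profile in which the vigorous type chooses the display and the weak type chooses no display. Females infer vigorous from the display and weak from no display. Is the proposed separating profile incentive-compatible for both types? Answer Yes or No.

Under these beliefs, the display earns mating payoff 22 and no display earns mating payoff 18.
vigorous: the display nets 22 − 3 = 19; no display nets 18. vigorous prefers the display.
weak: the display nets 22 − 12 = 10; no display nets 18. weak prefers no display.
Neither type deviates, so the separating profile is an equilibrium.

Yes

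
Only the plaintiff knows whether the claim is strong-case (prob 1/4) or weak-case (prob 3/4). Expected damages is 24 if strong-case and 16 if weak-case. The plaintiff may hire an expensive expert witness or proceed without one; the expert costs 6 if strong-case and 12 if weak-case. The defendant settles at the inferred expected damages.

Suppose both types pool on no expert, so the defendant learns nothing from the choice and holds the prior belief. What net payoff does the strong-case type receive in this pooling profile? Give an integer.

18

Pooled settlement = 1/4·24 + 3/4·16 = 18.
strong-case pays no cost for no expert, so net payoff = 18.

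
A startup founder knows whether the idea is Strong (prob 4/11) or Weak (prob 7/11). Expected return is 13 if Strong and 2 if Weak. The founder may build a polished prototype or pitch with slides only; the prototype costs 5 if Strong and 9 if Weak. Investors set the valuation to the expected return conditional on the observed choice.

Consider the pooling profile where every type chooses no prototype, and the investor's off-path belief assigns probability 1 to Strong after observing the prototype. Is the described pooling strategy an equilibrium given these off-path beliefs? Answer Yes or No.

On path, the investor holds the prior and pays 4/11·13 + 7/11·2 = 6. Off path (the prototype), believing Strong, it pays 13.
Strong: no prototype nets 6; the prototype nets 13 − 5 = 8. Strong would deviate.
Weak: no prototype nets 6; the prototype nets 13 − 9 = 4. Weak stays.
A type deviates, so pooling fails.

No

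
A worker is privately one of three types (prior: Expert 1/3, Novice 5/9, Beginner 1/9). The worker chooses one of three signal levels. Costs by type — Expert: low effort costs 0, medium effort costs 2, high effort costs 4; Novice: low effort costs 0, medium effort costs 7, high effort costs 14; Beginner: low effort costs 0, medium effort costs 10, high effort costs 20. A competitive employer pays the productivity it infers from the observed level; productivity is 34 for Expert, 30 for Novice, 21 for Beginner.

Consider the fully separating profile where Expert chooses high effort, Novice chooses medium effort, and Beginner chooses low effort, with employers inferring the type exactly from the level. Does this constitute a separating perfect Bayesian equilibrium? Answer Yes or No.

Yes

Separating wages: high effort → 34, medium effort → 30, low effort → 21.
Expert (assigned high effort): low effort: 21 − 0 = 21; medium effort: 30 − 2 = 28; high effort: 34 − 4 = 30. Expert stays.
Novice (assigned medium effort): low effort: 21 − 0 = 21; medium effort: 30 − 7 = 23; high effort: 34 − 14 = 20. Novice stays.
Beginner (assigned low effort): low effort: 21 − 0 = 21; medium effort: 30 − 10 = 20; high effort: 34 − 20 = 14. Beginner stays.
Every type prefers its assigned level; separation holds.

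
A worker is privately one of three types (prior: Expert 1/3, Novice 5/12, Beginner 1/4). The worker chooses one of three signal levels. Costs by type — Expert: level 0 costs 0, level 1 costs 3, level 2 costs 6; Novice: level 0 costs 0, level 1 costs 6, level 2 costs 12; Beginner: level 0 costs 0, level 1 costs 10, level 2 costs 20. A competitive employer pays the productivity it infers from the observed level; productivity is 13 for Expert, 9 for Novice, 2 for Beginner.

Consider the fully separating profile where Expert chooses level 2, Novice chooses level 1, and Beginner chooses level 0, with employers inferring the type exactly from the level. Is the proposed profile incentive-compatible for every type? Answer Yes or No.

Separating wages: level 2 → 13, level 1 → 9, level 0 → 2.
Expert (assigned level 2): level 0: 2 − 0 = 2; level 1: 9 − 3 = 6; level 2: 13 − 6 = 7. Expert stays.
Novice (assigned level 1): level 0: 2 − 0 = 2; level 1: 9 − 6 = 3; level 2: 13 − 12 = 1. Novice stays.
Beginner (assigned level 0): level 0: 2 − 0 = 2; level 1: 9 − 10 = -1; level 2: 13 − 20 = -7. Beginner stays.
Every type prefers its assigned level; separation holds.

Yes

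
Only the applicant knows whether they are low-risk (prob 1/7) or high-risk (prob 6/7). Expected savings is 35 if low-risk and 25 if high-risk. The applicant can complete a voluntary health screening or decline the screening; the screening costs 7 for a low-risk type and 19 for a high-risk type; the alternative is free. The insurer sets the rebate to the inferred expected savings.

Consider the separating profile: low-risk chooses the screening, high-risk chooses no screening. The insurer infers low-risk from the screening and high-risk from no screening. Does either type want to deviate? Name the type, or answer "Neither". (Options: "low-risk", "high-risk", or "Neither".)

The screening pays 35; no screening pays 25.
low-risk: assigned the screening, nets 35 − 7 = 28; deviating to no screening nets 25.
high-risk: assigned no screening, nets 25; deviating to the screening nets 35 − 19 = 16.
Both types strictly prefer their assigned action; no profitable deviation.

Neither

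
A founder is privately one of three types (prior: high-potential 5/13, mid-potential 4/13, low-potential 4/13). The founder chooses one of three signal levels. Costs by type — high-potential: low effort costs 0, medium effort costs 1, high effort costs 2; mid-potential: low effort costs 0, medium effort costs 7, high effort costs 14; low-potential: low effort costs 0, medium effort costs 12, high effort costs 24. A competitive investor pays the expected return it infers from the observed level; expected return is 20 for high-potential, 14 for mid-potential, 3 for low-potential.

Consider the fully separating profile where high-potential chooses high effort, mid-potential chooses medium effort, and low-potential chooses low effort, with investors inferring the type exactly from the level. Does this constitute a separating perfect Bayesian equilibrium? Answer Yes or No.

Yes

Separating valuations: high effort → 20, medium effort → 14, low effort → 3.
high-potential (assigned high effort): low effort: 3 − 0 = 3; medium effort: 14 − 1 = 13; high effort: 20 − 2 = 18. high-potential stays.
mid-potential (assigned medium effort): low effort: 3 − 0 = 3; medium effort: 14 − 7 = 7; high effort: 20 − 14 = 6. mid-potential stays.
low-potential (assigned low effort): low effort: 3 − 0 = 3; medium effort: 14 − 12 = 2; high effort: 20 − 24 = -4. low-potential stays.
Every type prefers its assigned level; separation holds.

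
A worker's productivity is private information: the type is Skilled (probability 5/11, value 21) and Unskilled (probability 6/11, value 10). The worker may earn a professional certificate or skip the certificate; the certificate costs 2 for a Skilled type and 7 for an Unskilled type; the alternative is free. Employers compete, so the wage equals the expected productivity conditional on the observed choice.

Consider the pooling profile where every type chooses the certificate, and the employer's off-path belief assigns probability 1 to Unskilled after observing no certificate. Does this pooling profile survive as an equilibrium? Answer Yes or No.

No

On path, the employer holds the prior and pays 5/11·21 + 6/11·10 = 15. Off path (no certificate), believing Unskilled, it pays 10.
Skilled: the certificate nets 15 − 2 = 13; no certificate nets 10. Skilled stays.
Unskilled: the certificate nets 15 − 7 = 8; no certificate nets 10. Unskilled would deviate.
A type deviates, so pooling fails.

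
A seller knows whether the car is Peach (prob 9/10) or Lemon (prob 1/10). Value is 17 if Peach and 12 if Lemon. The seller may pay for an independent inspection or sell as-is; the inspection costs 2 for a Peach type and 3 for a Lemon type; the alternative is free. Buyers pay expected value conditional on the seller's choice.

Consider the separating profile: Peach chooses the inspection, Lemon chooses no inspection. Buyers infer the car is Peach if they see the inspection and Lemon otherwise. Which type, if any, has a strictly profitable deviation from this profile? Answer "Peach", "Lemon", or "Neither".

Lemon

The inspection pays 17; no inspection pays 12.
Peach: assigned the inspection, nets 17 − 2 = 15; deviating to no inspection nets 12.
Lemon: assigned no inspection, nets 12; deviating to the inspection nets 17 − 3 = 14.
The Lemon type gains 2 by deviating.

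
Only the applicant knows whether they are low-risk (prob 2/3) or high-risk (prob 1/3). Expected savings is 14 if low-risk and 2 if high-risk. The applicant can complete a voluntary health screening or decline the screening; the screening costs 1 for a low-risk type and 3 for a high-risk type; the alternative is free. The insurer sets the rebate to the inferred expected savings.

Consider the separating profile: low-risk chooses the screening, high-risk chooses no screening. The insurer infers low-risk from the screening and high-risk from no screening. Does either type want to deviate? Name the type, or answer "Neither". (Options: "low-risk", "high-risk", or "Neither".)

high-risk

The screening pays 14; no screening pays 2.
low-risk: assigned the screening, nets 14 − 1 = 13; deviating to no screening nets 2.
high-risk: assigned no screening, nets 2; deviating to the screening nets 14 − 3 = 11.
The high-risk type gains 9 by deviating.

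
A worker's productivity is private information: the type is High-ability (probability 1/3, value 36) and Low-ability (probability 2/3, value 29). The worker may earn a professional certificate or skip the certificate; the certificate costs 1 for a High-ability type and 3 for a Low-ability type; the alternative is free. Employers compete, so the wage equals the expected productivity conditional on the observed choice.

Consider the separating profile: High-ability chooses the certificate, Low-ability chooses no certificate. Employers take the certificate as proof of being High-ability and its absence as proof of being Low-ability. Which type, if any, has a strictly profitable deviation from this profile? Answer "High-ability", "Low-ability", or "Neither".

The certificate pays 36; no certificate pays 29.
High-ability: assigned the certificate, nets 36 − 1 = 35; deviating to no certificate nets 29.
Low-ability: assigned no certificate, nets 29; deviating to the certificate nets 36 − 3 = 33.
The Low-ability type gains 4 by deviating.

Low-ability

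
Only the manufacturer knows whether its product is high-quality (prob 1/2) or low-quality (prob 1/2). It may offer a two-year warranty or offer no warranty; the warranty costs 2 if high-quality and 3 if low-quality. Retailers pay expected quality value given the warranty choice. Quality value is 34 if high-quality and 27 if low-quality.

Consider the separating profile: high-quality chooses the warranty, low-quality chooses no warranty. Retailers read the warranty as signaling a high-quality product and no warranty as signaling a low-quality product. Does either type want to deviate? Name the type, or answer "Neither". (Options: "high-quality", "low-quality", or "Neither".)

The warranty pays 34; no warranty pays 27.
high-quality: assigned the warranty, nets 34 − 2 = 32; deviating to no warranty nets 27.
low-quality: assigned no warranty, nets 27; deviating to the warranty nets 34 − 3 = 31.
The low-quality type gains 4 by deviating.

low-quality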